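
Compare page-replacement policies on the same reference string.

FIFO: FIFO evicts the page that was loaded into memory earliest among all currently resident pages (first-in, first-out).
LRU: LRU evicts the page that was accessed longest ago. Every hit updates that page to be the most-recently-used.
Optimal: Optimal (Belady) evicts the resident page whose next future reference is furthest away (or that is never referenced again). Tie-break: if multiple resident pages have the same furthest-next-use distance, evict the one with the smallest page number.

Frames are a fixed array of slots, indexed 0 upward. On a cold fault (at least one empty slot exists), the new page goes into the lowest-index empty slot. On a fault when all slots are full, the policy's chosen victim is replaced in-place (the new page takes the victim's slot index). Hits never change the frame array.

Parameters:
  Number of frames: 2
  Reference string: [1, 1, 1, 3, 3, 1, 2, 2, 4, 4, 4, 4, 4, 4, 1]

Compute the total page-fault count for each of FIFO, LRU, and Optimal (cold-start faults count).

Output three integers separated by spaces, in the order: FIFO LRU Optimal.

--- FIFO ---
  step 0: ref 1 -> FAULT, frames=[1,-] (faults so far: 1)
  step 1: ref 1 -> HIT, frames=[1,-] (faults so far: 1)
  step 2: ref 1 -> HIT, frames=[1,-] (faults so far: 1)
  step 3: ref 3 -> FAULT, frames=[1,3] (faults so far: 2)
  step 4: ref 3 -> HIT, frames=[1,3] (faults so far: 2)
  step 5: ref 1 -> HIT, frames=[1,3] (faults so far: 2)
  step 6: ref 2 -> FAULT, evict 1, frames=[2,3] (faults so far: 3)
  step 7: ref 2 -> HIT, frames=[2,3] (faults so far: 3)
  step 8: ref 4 -> FAULT, evict 3, frames=[2,4] (faults so far: 4)
  step 9: ref 4 -> HIT, frames=[2,4] (faults so far: 4)
  step 10: ref 4 -> HIT, frames=[2,4] (faults so far: 4)
  step 11: ref 4 -> HIT, frames=[2,4] (faults so far: 4)
  step 12: ref 4 -> HIT, frames=[2,4] (faults so far: 4)
  step 13: ref 4 -> HIT, frames=[2,4] (faults so far: 4)
  step 14: ref 1 -> FAULT, evict 2, frames=[1,4] (faults so far: 5)
  FIFO total faults: 5
--- LRU ---
  step 0: ref 1 -> FAULT, frames=[1,-] (faults so far: 1)
  step 1: ref 1 -> HIT, frames=[1,-] (faults so far: 1)
  step 2: ref 1 -> HIT, frames=[1,-] (faults so far: 1)
  step 3: ref 3 -> FAULT, frames=[1,3] (faults so far: 2)
  step 4: ref 3 -> HIT, frames=[1,3] (faults so far: 2)
  step 5: ref 1 -> HIT, frames=[1,3] (faults so far: 2)
  step 6: ref 2 -> FAULT, evict 3, frames=[1,2] (faults so far: 3)
  step 7: ref 2 -> HIT, frames=[1,2] (faults so far: 3)
  step 8: ref 4 -> FAULT, evict 1, frames=[4,2] (faults so far: 4)
  step 9: ref 4 -> HIT, frames=[4,2] (faults so far: 4)
  step 10: ref 4 -> HIT, frames=[4,2] (faults so far: 4)
  step 11: ref 4 -> HIT, frames=[4,2] (faults so far: 4)
  step 12: ref 4 -> HIT, frames=[4,2] (faults so far: 4)
  step 13: ref 4 -> HIT, frames=[4,2] (faults so far: 4)
  step 14: ref 1 -> FAULT, evict 2, frames=[4,1] (faults so far: 5)
  LRU total faults: 5
--- Optimal ---
  step 0: ref 1 -> FAULT, frames=[1,-] (faults so far: 1)
  step 1: ref 1 -> HIT, frames=[1,-] (faults so far: 1)
  step 2: ref 1 -> HIT, frames=[1,-] (faults so far: 1)
  step 3: ref 3 -> FAULT, frames=[1,3] (faults so far: 2)
  step 4: ref 3 -> HIT, frames=[1,3] (faults so far: 2)
  step 5: ref 1 -> HIT, frames=[1,3] (faults so far: 2)
  step 6: ref 2 -> FAULT, evict 3, frames=[1,2] (faults so far: 3)
  step 7: ref 2 -> HIT, frames=[1,2] (faults so far: 3)
  step 8: ref 4 -> FAULT, evict 2, frames=[1,4] (faults so far: 4)
  step 9: ref 4 -> HIT, frames=[1,4] (faults so far: 4)
  step 10: ref 4 -> HIT, frames=[1,4] (faults so far: 4)
  step 11: ref 4 -> HIT, frames=[1,4] (faults so far: 4)
  step 12: ref 4 -> HIT, frames=[1,4] (faults so far: 4)
  step 13: ref 4 -> HIT, frames=[1,4] (faults so far: 4)
  step 14: ref 1 -> HIT, frames=[1,4] (faults so far: 4)
  Optimal total faults: 4

Answer: 5 5 4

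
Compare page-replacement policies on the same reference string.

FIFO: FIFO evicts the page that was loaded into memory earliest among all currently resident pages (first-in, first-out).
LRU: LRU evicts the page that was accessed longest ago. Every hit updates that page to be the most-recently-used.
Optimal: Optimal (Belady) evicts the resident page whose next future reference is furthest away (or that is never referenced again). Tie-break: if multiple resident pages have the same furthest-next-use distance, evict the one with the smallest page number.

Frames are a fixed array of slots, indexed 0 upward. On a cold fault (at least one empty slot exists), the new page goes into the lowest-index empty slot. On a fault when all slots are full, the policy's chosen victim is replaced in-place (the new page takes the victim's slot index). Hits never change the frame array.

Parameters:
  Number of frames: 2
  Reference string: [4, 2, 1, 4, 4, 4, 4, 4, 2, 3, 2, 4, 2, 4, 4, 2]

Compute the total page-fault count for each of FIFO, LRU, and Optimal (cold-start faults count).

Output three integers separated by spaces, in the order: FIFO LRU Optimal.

--- FIFO ---
  step 0: ref 4 -> FAULT, frames=[4,-] (faults so far: 1)
  step 1: ref 2 -> FAULT, frames=[4,2] (faults so far: 2)
  step 2: ref 1 -> FAULT, evict 4, frames=[1,2] (faults so far: 3)
  step 3: ref 4 -> FAULT, evict 2, frames=[1,4] (faults so far: 4)
  step 4: ref 4 -> HIT, frames=[1,4] (faults so far: 4)
  step 5: ref 4 -> HIT, frames=[1,4] (faults so far: 4)
  step 6: ref 4 -> HIT, frames=[1,4] (faults so far: 4)
  step 7: ref 4 -> HIT, frames=[1,4] (faults so far: 4)
  step 8: ref 2 -> FAULT, evict 1, frames=[2,4] (faults so far: 5)
  step 9: ref 3 -> FAULT, evict 4, frames=[2,3] (faults so far: 6)
  step 10: ref 2 -> HIT, frames=[2,3] (faults so far: 6)
  step 11: ref 4 -> FAULT, evict 2, frames=[4,3] (faults so far: 7)
  step 12: ref 2 -> FAULT, evict 3, frames=[4,2] (faults so far: 8)
  step 13: ref 4 -> HIT, frames=[4,2] (faults so far: 8)
  step 14: ref 4 -> HIT, frames=[4,2] (faults so far: 8)
  step 15: ref 2 -> HIT, frames=[4,2] (faults so far: 8)
  FIFO total faults: 8
--- LRU ---
  step 0: ref 4 -> FAULT, frames=[4,-] (faults so far: 1)
  step 1: ref 2 -> FAULT, frames=[4,2] (faults so far: 2)
  step 2: ref 1 -> FAULT, evict 4, frames=[1,2] (faults so far: 3)
  step 3: ref 4 -> FAULT, evict 2, frames=[1,4] (faults so far: 4)
  step 4: ref 4 -> HIT, frames=[1,4] (faults so far: 4)
  step 5: ref 4 -> HIT, frames=[1,4] (faults so far: 4)
  step 6: ref 4 -> HIT, frames=[1,4] (faults so far: 4)
  step 7: ref 4 -> HIT, frames=[1,4] (faults so far: 4)
  step 8: ref 2 -> FAULT, evict 1, frames=[2,4] (faults so far: 5)
  step 9: ref 3 -> FAULT, evict 4, frames=[2,3] (faults so far: 6)
  step 10: ref 2 -> HIT, frames=[2,3] (faults so far: 6)
  step 11: ref 4 -> FAULT, evict 3, frames=[2,4] (faults so far: 7)
  step 12: ref 2 -> HIT, frames=[2,4] (faults so far: 7)
  step 13: ref 4 -> HIT, frames=[2,4] (faults so far: 7)
  step 14: ref 4 -> HIT, frames=[2,4] (faults so far: 7)
  step 15: ref 2 -> HIT, frames=[2,4] (faults so far: 7)
  LRU total faults: 7
--- Optimal ---
  step 0: ref 4 -> FAULT, frames=[4,-] (faults so far: 1)
  step 1: ref 2 -> FAULT, frames=[4,2] (faults so far: 2)
  step 2: ref 1 -> FAULT, evict 2, frames=[4,1] (faults so far: 3)
  step 3: ref 4 -> HIT, frames=[4,1] (faults so far: 3)
  step 4: ref 4 -> HIT, frames=[4,1] (faults so far: 3)
  step 5: ref 4 -> HIT, frames=[4,1] (faults so far: 3)
  step 6: ref 4 -> HIT, frames=[4,1] (faults so far: 3)
  step 7: ref 4 -> HIT, frames=[4,1] (faults so far: 3)
  step 8: ref 2 -> FAULT, evict 1, frames=[4,2] (faults so far: 4)
  step 9: ref 3 -> FAULT, evict 4, frames=[3,2] (faults so far: 5)
  step 10: ref 2 -> HIT, frames=[3,2] (faults so far: 5)
  step 11: ref 4 -> FAULT, evict 3, frames=[4,2] (faults so far: 6)
  step 12: ref 2 -> HIT, frames=[4,2] (faults so far: 6)
  step 13: ref 4 -> HIT, frames=[4,2] (faults so far: 6)
  step 14: ref 4 -> HIT, frames=[4,2] (faults so far: 6)
  step 15: ref 2 -> HIT, frames=[4,2] (faults so far: 6)
  Optimal total faults: 6

Answer: 8 7 6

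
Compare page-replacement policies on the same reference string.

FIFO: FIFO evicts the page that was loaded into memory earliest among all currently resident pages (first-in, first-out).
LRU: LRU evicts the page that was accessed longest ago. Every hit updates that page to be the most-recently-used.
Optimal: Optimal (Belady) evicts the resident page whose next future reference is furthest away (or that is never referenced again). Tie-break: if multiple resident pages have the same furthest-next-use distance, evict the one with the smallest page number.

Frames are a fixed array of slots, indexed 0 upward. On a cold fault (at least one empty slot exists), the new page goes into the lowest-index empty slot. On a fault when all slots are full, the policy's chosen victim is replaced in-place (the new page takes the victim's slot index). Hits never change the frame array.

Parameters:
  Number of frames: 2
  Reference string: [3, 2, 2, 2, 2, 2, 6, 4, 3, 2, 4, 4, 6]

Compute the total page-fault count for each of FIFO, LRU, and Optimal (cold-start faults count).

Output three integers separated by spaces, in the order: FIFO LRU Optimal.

Answer: 8 8 6

Derivation:
--- FIFO ---
  step 0: ref 3 -> FAULT, frames=[3,-] (faults so far: 1)
  step 1: ref 2 -> FAULT, frames=[3,2] (faults so far: 2)
  step 2: ref 2 -> HIT, frames=[3,2] (faults so far: 2)
  step 3: ref 2 -> HIT, frames=[3,2] (faults so far: 2)
  step 4: ref 2 -> HIT, frames=[3,2] (faults so far: 2)
  step 5: ref 2 -> HIT, frames=[3,2] (faults so far: 2)
  step 6: ref 6 -> FAULT, evict 3, frames=[6,2] (faults so far: 3)
  step 7: ref 4 -> FAULT, evict 2, frames=[6,4] (faults so far: 4)
  step 8: ref 3 -> FAULT, evict 6, frames=[3,4] (faults so far: 5)
  step 9: ref 2 -> FAULT, evict 4, frames=[3,2] (faults so far: 6)
  step 10: ref 4 -> FAULT, evict 3, frames=[4,2] (faults so far: 7)
  step 11: ref 4 -> HIT, frames=[4,2] (faults so far: 7)
  step 12: ref 6 -> FAULT, evict 2, frames=[4,6] (faults so far: 8)
  FIFO total faults: 8
--- LRU ---
  step 0: ref 3 -> FAULT, frames=[3,-] (faults so far: 1)
  step 1: ref 2 -> FAULT, frames=[3,2] (faults so far: 2)
  step 2: ref 2 -> HIT, frames=[3,2] (faults so far: 2)
  step 3: ref 2 -> HIT, frames=[3,2] (faults so far: 2)
  step 4: ref 2 -> HIT, frames=[3,2] (faults so far: 2)
  step 5: ref 2 -> HIT, frames=[3,2] (faults so far: 2)
  step 6: ref 6 -> FAULT, evict 3, frames=[6,2] (faults so far: 3)
  step 7: ref 4 -> FAULT, evict 2, frames=[6,4] (faults so far: 4)
  step 8: ref 3 -> FAULT, evict 6, frames=[3,4] (faults so far: 5)
  step 9: ref 2 -> FAULT, evict 4, frames=[3,2] (faults so far: 6)
  step 10: ref 4 -> FAULT, evict 3, frames=[4,2] (faults so far: 7)
  step 11: ref 4 -> HIT, frames=[4,2] (faults so far: 7)
  step 12: ref 6 -> FAULT, evict 2, frames=[4,6] (faults so far: 8)
  LRU total faults: 8
--- Optimal ---
  step 0: ref 3 -> FAULT, frames=[3,-] (faults so far: 1)
  step 1: ref 2 -> FAULT, frames=[3,2] (faults so far: 2)
  step 2: ref 2 -> HIT, frames=[3,2] (faults so far: 2)
  step 3: ref 2 -> HIT, frames=[3,2] (faults so far: 2)
  step 4: ref 2 -> HIT, frames=[3,2] (faults so far: 2)
  step 5: ref 2 -> HIT, frames=[3,2] (faults so far: 2)
  step 6: ref 6 -> FAULT, evict 2, frames=[3,6] (faults so far: 3)
  step 7: ref 4 -> FAULT, evict 6, frames=[3,4] (faults so far: 4)
  step 8: ref 3 -> HIT, frames=[3,4] (faults so far: 4)
  step 9: ref 2 -> FAULT, evict 3, frames=[2,4] (faults so far: 5)
  step 10: ref 4 -> HIT, frames=[2,4] (faults so far: 5)
  step 11: ref 4 -> HIT, frames=[2,4] (faults so far: 5)
  step 12: ref 6 -> FAULT, evict 2, frames=[6,4] (faults so far: 6)
  Optimal total faults: 6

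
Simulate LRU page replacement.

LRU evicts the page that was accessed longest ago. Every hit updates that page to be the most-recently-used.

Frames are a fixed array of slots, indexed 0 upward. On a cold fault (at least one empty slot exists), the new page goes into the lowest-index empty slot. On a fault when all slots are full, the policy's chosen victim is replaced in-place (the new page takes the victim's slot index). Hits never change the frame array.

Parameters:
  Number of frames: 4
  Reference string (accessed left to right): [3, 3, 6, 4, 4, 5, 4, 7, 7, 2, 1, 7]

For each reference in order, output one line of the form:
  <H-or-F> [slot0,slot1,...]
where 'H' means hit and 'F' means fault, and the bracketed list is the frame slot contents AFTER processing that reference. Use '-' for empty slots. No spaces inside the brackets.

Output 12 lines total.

F [3,-,-,-]
H [3,-,-,-]
F [3,6,-,-]
F [3,6,4,-]
H [3,6,4,-]
F [3,6,4,5]
H [3,6,4,5]
F [7,6,4,5]
H [7,6,4,5]
F [7,2,4,5]
F [7,2,4,1]
H [7,2,4,1]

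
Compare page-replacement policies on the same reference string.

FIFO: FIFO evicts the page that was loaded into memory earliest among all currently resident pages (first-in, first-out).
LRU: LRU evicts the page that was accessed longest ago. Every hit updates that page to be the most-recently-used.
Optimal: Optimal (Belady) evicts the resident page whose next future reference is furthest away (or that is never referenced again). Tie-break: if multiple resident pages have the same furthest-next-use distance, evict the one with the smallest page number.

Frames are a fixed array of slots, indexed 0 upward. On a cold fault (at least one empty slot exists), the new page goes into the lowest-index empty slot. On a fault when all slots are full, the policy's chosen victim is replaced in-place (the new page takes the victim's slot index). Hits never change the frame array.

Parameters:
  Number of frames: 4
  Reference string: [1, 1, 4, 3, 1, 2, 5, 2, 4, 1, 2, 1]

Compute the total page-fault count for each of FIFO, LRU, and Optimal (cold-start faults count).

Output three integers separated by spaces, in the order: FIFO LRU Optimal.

Answer: 6 6 5

Derivation:
--- FIFO ---
  step 0: ref 1 -> FAULT, frames=[1,-,-,-] (faults so far: 1)
  step 1: ref 1 -> HIT, frames=[1,-,-,-] (faults so far: 1)
  step 2: ref 4 -> FAULT, frames=[1,4,-,-] (faults so far: 2)
  step 3: ref 3 -> FAULT, frames=[1,4,3,-] (faults so far: 3)
  step 4: ref 1 -> HIT, frames=[1,4,3,-] (faults so far: 3)
  step 5: ref 2 -> FAULT, frames=[1,4,3,2] (faults so far: 4)
  step 6: ref 5 -> FAULT, evict 1, frames=[5,4,3,2] (faults so far: 5)
  step 7: ref 2 -> HIT, frames=[5,4,3,2] (faults so far: 5)
  step 8: ref 4 -> HIT, frames=[5,4,3,2] (faults so far: 5)
  step 9: ref 1 -> FAULT, evict 4, frames=[5,1,3,2] (faults so far: 6)
  step 10: ref 2 -> HIT, frames=[5,1,3,2] (faults so far: 6)
  step 11: ref 1 -> HIT, frames=[5,1,3,2] (faults so far: 6)
  FIFO total faults: 6
--- LRU ---
  step 0: ref 1 -> FAULT, frames=[1,-,-,-] (faults so far: 1)
  step 1: ref 1 -> HIT, frames=[1,-,-,-] (faults so far: 1)
  step 2: ref 4 -> FAULT, frames=[1,4,-,-] (faults so far: 2)
  step 3: ref 3 -> FAULT, frames=[1,4,3,-] (faults so far: 3)
  step 4: ref 1 -> HIT, frames=[1,4,3,-] (faults so far: 3)
  step 5: ref 2 -> FAULT, frames=[1,4,3,2] (faults so far: 4)
  step 6: ref 5 -> FAULT, evict 4, frames=[1,5,3,2] (faults so far: 5)
  step 7: ref 2 -> HIT, frames=[1,5,3,2] (faults so far: 5)
  step 8: ref 4 -> FAULT, evict 3, frames=[1,5,4,2] (faults so far: 6)
  step 9: ref 1 -> HIT, frames=[1,5,4,2] (faults so far: 6)
  step 10: ref 2 -> HIT, frames=[1,5,4,2] (faults so far: 6)
  step 11: ref 1 -> HIT, frames=[1,5,4,2] (faults so far: 6)
  LRU total faults: 6
--- Optimal ---
  step 0: ref 1 -> FAULT, frames=[1,-,-,-] (faults so far: 1)
  step 1: ref 1 -> HIT, frames=[1,-,-,-] (faults so far: 1)
  step 2: ref 4 -> FAULT, frames=[1,4,-,-] (faults so far: 2)
  step 3: ref 3 -> FAULT, frames=[1,4,3,-] (faults so far: 3)
  step 4: ref 1 -> HIT, frames=[1,4,3,-] (faults so far: 3)
  step 5: ref 2 -> FAULT, frames=[1,4,3,2] (faults so far: 4)
  step 6: ref 5 -> FAULT, evict 3, frames=[1,4,5,2] (faults so far: 5)
  step 7: ref 2 -> HIT, frames=[1,4,5,2] (faults so far: 5)
  step 8: ref 4 -> HIT, frames=[1,4,5,2] (faults so far: 5)
  step 9: ref 1 -> HIT, frames=[1,4,5,2] (faults so far: 5)
  step 10: ref 2 -> HIT, frames=[1,4,5,2] (faults so far: 5)
  step 11: ref 1 -> HIT, frames=[1,4,5,2] (faults so far: 5)
  Optimal total faults: 5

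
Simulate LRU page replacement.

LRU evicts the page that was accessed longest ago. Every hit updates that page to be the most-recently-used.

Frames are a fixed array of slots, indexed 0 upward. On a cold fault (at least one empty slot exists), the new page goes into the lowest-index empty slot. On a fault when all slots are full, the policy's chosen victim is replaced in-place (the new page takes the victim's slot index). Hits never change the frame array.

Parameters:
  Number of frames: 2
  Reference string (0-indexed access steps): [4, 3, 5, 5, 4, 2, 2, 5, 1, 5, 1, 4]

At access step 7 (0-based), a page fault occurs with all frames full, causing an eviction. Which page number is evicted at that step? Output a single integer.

Answer: 4

Derivation:
Step 0: ref 4 -> FAULT, frames=[4,-]
Step 1: ref 3 -> FAULT, frames=[4,3]
Step 2: ref 5 -> FAULT, evict 4, frames=[5,3]
Step 3: ref 5 -> HIT, frames=[5,3]
Step 4: ref 4 -> FAULT, evict 3, frames=[5,4]
Step 5: ref 2 -> FAULT, evict 5, frames=[2,4]
Step 6: ref 2 -> HIT, frames=[2,4]
Step 7: ref 5 -> FAULT, evict 4, frames=[2,5]
At step 7: evicted page 4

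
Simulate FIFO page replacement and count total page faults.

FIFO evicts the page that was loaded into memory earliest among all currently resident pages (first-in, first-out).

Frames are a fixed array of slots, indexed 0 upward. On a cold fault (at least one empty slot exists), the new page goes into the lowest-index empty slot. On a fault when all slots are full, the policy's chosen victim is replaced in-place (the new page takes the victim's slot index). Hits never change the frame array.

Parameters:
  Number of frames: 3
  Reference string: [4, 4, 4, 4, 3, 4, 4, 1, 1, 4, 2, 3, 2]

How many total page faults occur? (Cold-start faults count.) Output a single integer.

Answer: 4

Derivation:
Step 0: ref 4 → FAULT, frames=[4,-,-]
Step 1: ref 4 → HIT, frames=[4,-,-]
Step 2: ref 4 → HIT, frames=[4,-,-]
Step 3: ref 4 → HIT, frames=[4,-,-]
Step 4: ref 3 → FAULT, frames=[4,3,-]
Step 5: ref 4 → HIT, frames=[4,3,-]
Step 6: ref 4 → HIT, frames=[4,3,-]
Step 7: ref 1 → FAULT, frames=[4,3,1]
Step 8: ref 1 → HIT, frames=[4,3,1]
Step 9: ref 4 → HIT, frames=[4,3,1]
Step 10: ref 2 → FAULT (evict 4), frames=[2,3,1]
Step 11: ref 3 → HIT, frames=[2,3,1]
Step 12: ref 2 → HIT, frames=[2,3,1]
Total faults: 4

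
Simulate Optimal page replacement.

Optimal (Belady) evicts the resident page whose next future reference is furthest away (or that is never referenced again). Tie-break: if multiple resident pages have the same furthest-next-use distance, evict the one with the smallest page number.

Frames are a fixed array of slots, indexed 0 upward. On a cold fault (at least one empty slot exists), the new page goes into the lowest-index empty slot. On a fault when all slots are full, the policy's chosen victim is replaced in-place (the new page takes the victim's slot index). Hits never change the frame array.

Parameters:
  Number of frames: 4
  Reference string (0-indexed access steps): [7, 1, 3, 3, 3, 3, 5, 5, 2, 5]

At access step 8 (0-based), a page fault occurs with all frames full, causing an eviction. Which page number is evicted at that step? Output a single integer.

Answer: 1

Derivation:
Step 0: ref 7 -> FAULT, frames=[7,-,-,-]
Step 1: ref 1 -> FAULT, frames=[7,1,-,-]
Step 2: ref 3 -> FAULT, frames=[7,1,3,-]
Step 3: ref 3 -> HIT, frames=[7,1,3,-]
Step 4: ref 3 -> HIT, frames=[7,1,3,-]
Step 5: ref 3 -> HIT, frames=[7,1,3,-]
Step 6: ref 5 -> FAULT, frames=[7,1,3,5]
Step 7: ref 5 -> HIT, frames=[7,1,3,5]
Step 8: ref 2 -> FAULT, evict 1, frames=[7,2,3,5]
At step 8: evicted page 1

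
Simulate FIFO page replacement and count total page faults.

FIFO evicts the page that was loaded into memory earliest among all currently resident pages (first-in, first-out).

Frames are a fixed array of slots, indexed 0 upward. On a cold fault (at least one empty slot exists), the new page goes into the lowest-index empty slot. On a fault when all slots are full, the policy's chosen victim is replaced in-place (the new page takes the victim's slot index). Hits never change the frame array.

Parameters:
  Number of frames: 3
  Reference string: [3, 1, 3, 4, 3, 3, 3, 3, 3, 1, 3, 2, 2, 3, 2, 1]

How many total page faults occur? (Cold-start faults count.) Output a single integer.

Step 0: ref 3 → FAULT, frames=[3,-,-]
Step 1: ref 1 → FAULT, frames=[3,1,-]
Step 2: ref 3 → HIT, frames=[3,1,-]
Step 3: ref 4 → FAULT, frames=[3,1,4]
Step 4: ref 3 → HIT, frames=[3,1,4]
Step 5: ref 3 → HIT, frames=[3,1,4]
Step 6: ref 3 → HIT, frames=[3,1,4]
Step 7: ref 3 → HIT, frames=[3,1,4]
Step 8: ref 3 → HIT, frames=[3,1,4]
Step 9: ref 1 → HIT, frames=[3,1,4]
Step 10: ref 3 → HIT, frames=[3,1,4]
Step 11: ref 2 → FAULT (evict 3), frames=[2,1,4]
Step 12: ref 2 → HIT, frames=[2,1,4]
Step 13: ref 3 → FAULT (evict 1), frames=[2,3,4]
Step 14: ref 2 → HIT, frames=[2,3,4]
Step 15: ref 1 → FAULT (evict 4), frames=[2,3,1]
Total faults: 6

Answer: 6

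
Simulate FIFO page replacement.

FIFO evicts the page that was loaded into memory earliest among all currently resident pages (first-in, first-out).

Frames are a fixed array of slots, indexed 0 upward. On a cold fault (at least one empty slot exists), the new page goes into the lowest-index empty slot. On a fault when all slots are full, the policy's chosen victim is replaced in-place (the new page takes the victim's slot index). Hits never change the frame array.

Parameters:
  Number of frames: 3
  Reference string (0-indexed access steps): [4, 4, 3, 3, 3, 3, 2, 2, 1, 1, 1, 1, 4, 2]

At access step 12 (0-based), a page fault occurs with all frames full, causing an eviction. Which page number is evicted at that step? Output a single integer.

Answer: 3

Derivation:
Step 0: ref 4 -> FAULT, frames=[4,-,-]
Step 1: ref 4 -> HIT, frames=[4,-,-]
Step 2: ref 3 -> FAULT, frames=[4,3,-]
Step 3: ref 3 -> HIT, frames=[4,3,-]
Step 4: ref 3 -> HIT, frames=[4,3,-]
Step 5: ref 3 -> HIT, frames=[4,3,-]
Step 6: ref 2 -> FAULT, frames=[4,3,2]
Step 7: ref 2 -> HIT, frames=[4,3,2]
Step 8: ref 1 -> FAULT, evict 4, frames=[1,3,2]
Step 9: ref 1 -> HIT, frames=[1,3,2]
Step 10: ref 1 -> HIT, frames=[1,3,2]
Step 11: ref 1 -> HIT, frames=[1,3,2]
Step 12: ref 4 -> FAULT, evict 3, frames=[1,4,2]
At step 12: evicted page 3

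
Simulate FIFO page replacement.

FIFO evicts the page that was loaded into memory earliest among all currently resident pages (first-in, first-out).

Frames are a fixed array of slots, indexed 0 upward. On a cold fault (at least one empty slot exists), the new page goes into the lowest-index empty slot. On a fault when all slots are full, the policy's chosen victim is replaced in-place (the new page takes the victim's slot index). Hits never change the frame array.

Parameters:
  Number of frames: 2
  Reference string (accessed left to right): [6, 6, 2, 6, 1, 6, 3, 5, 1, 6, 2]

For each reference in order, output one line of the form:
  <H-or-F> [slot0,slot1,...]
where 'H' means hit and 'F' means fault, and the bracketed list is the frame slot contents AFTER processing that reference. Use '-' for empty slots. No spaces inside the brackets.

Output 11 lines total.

F [6,-]
H [6,-]
F [6,2]
H [6,2]
F [1,2]
F [1,6]
F [3,6]
F [3,5]
F [1,5]
F [1,6]
F [2,6]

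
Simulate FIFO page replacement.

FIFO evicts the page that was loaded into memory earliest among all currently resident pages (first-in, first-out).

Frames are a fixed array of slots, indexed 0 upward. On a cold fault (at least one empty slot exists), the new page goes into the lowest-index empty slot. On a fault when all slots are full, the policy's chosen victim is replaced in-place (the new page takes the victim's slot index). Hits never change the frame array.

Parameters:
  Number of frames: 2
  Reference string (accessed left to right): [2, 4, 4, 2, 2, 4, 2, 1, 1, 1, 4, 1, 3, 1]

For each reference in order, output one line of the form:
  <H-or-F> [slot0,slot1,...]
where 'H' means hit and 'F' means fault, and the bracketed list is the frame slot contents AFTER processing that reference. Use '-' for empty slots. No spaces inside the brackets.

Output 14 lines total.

F [2,-]
F [2,4]
H [2,4]
H [2,4]
H [2,4]
H [2,4]
H [2,4]
F [1,4]
H [1,4]
H [1,4]
H [1,4]
H [1,4]
F [1,3]
H [1,3]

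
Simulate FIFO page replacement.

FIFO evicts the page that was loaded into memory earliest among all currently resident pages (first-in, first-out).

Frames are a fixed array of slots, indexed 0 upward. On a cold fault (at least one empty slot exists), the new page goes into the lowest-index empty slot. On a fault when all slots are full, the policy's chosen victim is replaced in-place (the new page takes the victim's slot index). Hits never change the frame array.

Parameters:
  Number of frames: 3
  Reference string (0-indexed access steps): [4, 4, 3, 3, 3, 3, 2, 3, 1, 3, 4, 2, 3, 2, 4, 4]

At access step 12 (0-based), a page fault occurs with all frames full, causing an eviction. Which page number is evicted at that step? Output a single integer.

Answer: 2

Derivation:
Step 0: ref 4 -> FAULT, frames=[4,-,-]
Step 1: ref 4 -> HIT, frames=[4,-,-]
Step 2: ref 3 -> FAULT, frames=[4,3,-]
Step 3: ref 3 -> HIT, frames=[4,3,-]
Step 4: ref 3 -> HIT, frames=[4,3,-]
Step 5: ref 3 -> HIT, frames=[4,3,-]
Step 6: ref 2 -> FAULT, frames=[4,3,2]
Step 7: ref 3 -> HIT, frames=[4,3,2]
Step 8: ref 1 -> FAULT, evict 4, frames=[1,3,2]
Step 9: ref 3 -> HIT, frames=[1,3,2]
Step 10: ref 4 -> FAULT, evict 3, frames=[1,4,2]
Step 11: ref 2 -> HIT, frames=[1,4,2]
Step 12: ref 3 -> FAULT, evict 2, frames=[1,4,3]
At step 12: evicted page 2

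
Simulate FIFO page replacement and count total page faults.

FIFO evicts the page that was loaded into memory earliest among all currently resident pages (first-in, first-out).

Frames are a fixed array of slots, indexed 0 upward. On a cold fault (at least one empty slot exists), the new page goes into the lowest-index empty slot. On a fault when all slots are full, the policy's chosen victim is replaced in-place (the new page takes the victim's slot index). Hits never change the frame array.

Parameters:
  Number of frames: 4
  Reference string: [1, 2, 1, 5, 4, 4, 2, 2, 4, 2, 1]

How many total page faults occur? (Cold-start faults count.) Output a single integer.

Step 0: ref 1 → FAULT, frames=[1,-,-,-]
Step 1: ref 2 → FAULT, frames=[1,2,-,-]
Step 2: ref 1 → HIT, frames=[1,2,-,-]
Step 3: ref 5 → FAULT, frames=[1,2,5,-]
Step 4: ref 4 → FAULT, frames=[1,2,5,4]
Step 5: ref 4 → HIT, frames=[1,2,5,4]
Step 6: ref 2 → HIT, frames=[1,2,5,4]
Step 7: ref 2 → HIT, frames=[1,2,5,4]
Step 8: ref 4 → HIT, frames=[1,2,5,4]
Step 9: ref 2 → HIT, frames=[1,2,5,4]
Step 10: ref 1 → HIT, frames=[1,2,5,4]
Total faults: 4

Answer: 4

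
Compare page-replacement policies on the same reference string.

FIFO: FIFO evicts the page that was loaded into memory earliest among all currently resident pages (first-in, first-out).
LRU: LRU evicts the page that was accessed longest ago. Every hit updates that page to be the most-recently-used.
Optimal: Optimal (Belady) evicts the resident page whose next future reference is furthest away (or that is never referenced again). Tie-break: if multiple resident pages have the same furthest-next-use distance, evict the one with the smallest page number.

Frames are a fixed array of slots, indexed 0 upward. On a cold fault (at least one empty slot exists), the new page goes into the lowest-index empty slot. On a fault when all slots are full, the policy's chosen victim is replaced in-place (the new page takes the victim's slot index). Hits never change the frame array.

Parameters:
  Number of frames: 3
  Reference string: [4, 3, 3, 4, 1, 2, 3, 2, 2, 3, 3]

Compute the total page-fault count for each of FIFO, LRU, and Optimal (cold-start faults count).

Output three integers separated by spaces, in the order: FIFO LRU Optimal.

--- FIFO ---
  step 0: ref 4 -> FAULT, frames=[4,-,-] (faults so far: 1)
  step 1: ref 3 -> FAULT, frames=[4,3,-] (faults so far: 2)
  step 2: ref 3 -> HIT, frames=[4,3,-] (faults so far: 2)
  step 3: ref 4 -> HIT, frames=[4,3,-] (faults so far: 2)
  step 4: ref 1 -> FAULT, frames=[4,3,1] (faults so far: 3)
  step 5: ref 2 -> FAULT, evict 4, frames=[2,3,1] (faults so far: 4)
  step 6: ref 3 -> HIT, frames=[2,3,1] (faults so far: 4)
  step 7: ref 2 -> HIT, frames=[2,3,1] (faults so far: 4)
  step 8: ref 2 -> HIT, frames=[2,3,1] (faults so far: 4)
  step 9: ref 3 -> HIT, frames=[2,3,1] (faults so far: 4)
  step 10: ref 3 -> HIT, frames=[2,3,1] (faults so far: 4)
  FIFO total faults: 4
--- LRU ---
  step 0: ref 4 -> FAULT, frames=[4,-,-] (faults so far: 1)
  step 1: ref 3 -> FAULT, frames=[4,3,-] (faults so far: 2)
  step 2: ref 3 -> HIT, frames=[4,3,-] (faults so far: 2)
  step 3: ref 4 -> HIT, frames=[4,3,-] (faults so far: 2)
  step 4: ref 1 -> FAULT, frames=[4,3,1] (faults so far: 3)
  step 5: ref 2 -> FAULT, evict 3, frames=[4,2,1] (faults so far: 4)
  step 6: ref 3 -> FAULT, evict 4, frames=[3,2,1] (faults so far: 5)
  step 7: ref 2 -> HIT, frames=[3,2,1] (faults so far: 5)
  step 8: ref 2 -> HIT, frames=[3,2,1] (faults so far: 5)
  step 9: ref 3 -> HIT, frames=[3,2,1] (faults so far: 5)
  step 10: ref 3 -> HIT, frames=[3,2,1] (faults so far: 5)
  LRU total faults: 5
--- Optimal ---
  step 0: ref 4 -> FAULT, frames=[4,-,-] (faults so far: 1)
  step 1: ref 3 -> FAULT, frames=[4,3,-] (faults so far: 2)
  step 2: ref 3 -> HIT, frames=[4,3,-] (faults so far: 2)
  step 3: ref 4 -> HIT, frames=[4,3,-] (faults so far: 2)
  step 4: ref 1 -> FAULT, frames=[4,3,1] (faults so far: 3)
  step 5: ref 2 -> FAULT, evict 1, frames=[4,3,2] (faults so far: 4)
  step 6: ref 3 -> HIT, frames=[4,3,2] (faults so far: 4)
  step 7: ref 2 -> HIT, frames=[4,3,2] (faults so far: 4)
  step 8: ref 2 -> HIT, frames=[4,3,2] (faults so far: 4)
  step 9: ref 3 -> HIT, frames=[4,3,2] (faults so far: 4)
  step 10: ref 3 -> HIT, frames=[4,3,2] (faults so far: 4)
  Optimal total faults: 4

Answer: 4 5 4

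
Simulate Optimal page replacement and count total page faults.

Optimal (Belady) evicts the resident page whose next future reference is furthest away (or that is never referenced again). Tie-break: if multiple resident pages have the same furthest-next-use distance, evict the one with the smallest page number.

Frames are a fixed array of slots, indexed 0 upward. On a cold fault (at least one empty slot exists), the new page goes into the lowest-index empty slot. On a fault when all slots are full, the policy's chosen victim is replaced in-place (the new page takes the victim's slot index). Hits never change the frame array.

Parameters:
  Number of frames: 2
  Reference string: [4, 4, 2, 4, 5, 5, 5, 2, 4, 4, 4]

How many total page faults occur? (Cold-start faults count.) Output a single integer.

Answer: 4

Derivation:
Step 0: ref 4 → FAULT, frames=[4,-]
Step 1: ref 4 → HIT, frames=[4,-]
Step 2: ref 2 → FAULT, frames=[4,2]
Step 3: ref 4 → HIT, frames=[4,2]
Step 4: ref 5 → FAULT (evict 4), frames=[5,2]
Step 5: ref 5 → HIT, frames=[5,2]
Step 6: ref 5 → HIT, frames=[5,2]
Step 7: ref 2 → HIT, frames=[5,2]
Step 8: ref 4 → FAULT (evict 2), frames=[5,4]
Step 9: ref 4 → HIT, frames=[5,4]
Step 10: ref 4 → HIT, frames=[5,4]
Total faults: 4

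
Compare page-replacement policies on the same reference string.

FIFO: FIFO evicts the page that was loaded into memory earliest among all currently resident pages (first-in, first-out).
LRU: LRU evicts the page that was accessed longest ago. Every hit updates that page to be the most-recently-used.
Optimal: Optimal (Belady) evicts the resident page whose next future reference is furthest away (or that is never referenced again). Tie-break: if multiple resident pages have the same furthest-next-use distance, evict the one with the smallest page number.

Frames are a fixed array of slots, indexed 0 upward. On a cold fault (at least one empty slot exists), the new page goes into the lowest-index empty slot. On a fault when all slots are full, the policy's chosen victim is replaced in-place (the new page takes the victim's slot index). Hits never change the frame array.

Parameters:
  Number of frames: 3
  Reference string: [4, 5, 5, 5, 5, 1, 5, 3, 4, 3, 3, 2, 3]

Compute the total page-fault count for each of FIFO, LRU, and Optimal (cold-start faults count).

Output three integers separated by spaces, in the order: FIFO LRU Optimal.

Answer: 6 6 5

Derivation:
--- FIFO ---
  step 0: ref 4 -> FAULT, frames=[4,-,-] (faults so far: 1)
  step 1: ref 5 -> FAULT, frames=[4,5,-] (faults so far: 2)
  step 2: ref 5 -> HIT, frames=[4,5,-] (faults so far: 2)
  step 3: ref 5 -> HIT, frames=[4,5,-] (faults so far: 2)
  step 4: ref 5 -> HIT, frames=[4,5,-] (faults so far: 2)
  step 5: ref 1 -> FAULT, frames=[4,5,1] (faults so far: 3)
  step 6: ref 5 -> HIT, frames=[4,5,1] (faults so far: 3)
  step 7: ref 3 -> FAULT, evict 4, frames=[3,5,1] (faults so far: 4)
  step 8: ref 4 -> FAULT, evict 5, frames=[3,4,1] (faults so far: 5)
  step 9: ref 3 -> HIT, frames=[3,4,1] (faults so far: 5)
  step 10: ref 3 -> HIT, frames=[3,4,1] (faults so far: 5)
  step 11: ref 2 -> FAULT, evict 1, frames=[3,4,2] (faults so far: 6)
  step 12: ref 3 -> HIT, frames=[3,4,2] (faults so far: 6)
  FIFO total faults: 6
--- LRU ---
  step 0: ref 4 -> FAULT, frames=[4,-,-] (faults so far: 1)
  step 1: ref 5 -> FAULT, frames=[4,5,-] (faults so far: 2)
  step 2: ref 5 -> HIT, frames=[4,5,-] (faults so far: 2)
  step 3: ref 5 -> HIT, frames=[4,5,-] (faults so far: 2)
  step 4: ref 5 -> HIT, frames=[4,5,-] (faults so far: 2)
  step 5: ref 1 -> FAULT, frames=[4,5,1] (faults so far: 3)
  step 6: ref 5 -> HIT, frames=[4,5,1] (faults so far: 3)
  step 7: ref 3 -> FAULT, evict 4, frames=[3,5,1] (faults so far: 4)
  step 8: ref 4 -> FAULT, evict 1, frames=[3,5,4] (faults so far: 5)
  step 9: ref 3 -> HIT, frames=[3,5,4] (faults so far: 5)
  step 10: ref 3 -> HIT, frames=[3,5,4] (faults so far: 5)
  step 11: ref 2 -> FAULT, evict 5, frames=[3,2,4] (faults so far: 6)
  step 12: ref 3 -> HIT, frames=[3,2,4] (faults so far: 6)
  LRU total faults: 6
--- Optimal ---
  step 0: ref 4 -> FAULT, frames=[4,-,-] (faults so far: 1)
  step 1: ref 5 -> FAULT, frames=[4,5,-] (faults so far: 2)
  step 2: ref 5 -> HIT, frames=[4,5,-] (faults so far: 2)
  step 3: ref 5 -> HIT, frames=[4,5,-] (faults so far: 2)
  step 4: ref 5 -> HIT, frames=[4,5,-] (faults so far: 2)
  step 5: ref 1 -> FAULT, frames=[4,5,1] (faults so far: 3)
  step 6: ref 5 -> HIT, frames=[4,5,1] (faults so far: 3)
  step 7: ref 3 -> FAULT, evict 1, frames=[4,5,3] (faults so far: 4)
  step 8: ref 4 -> HIT, frames=[4,5,3] (faults so far: 4)
  step 9: ref 3 -> HIT, frames=[4,5,3] (faults so far: 4)
  step 10: ref 3 -> HIT, frames=[4,5,3] (faults so far: 4)
  step 11: ref 2 -> FAULT, evict 4, frames=[2,5,3] (faults so far: 5)
  step 12: ref 3 -> HIT, frames=[2,5,3] (faults so far: 5)
  Optimal total faults: 5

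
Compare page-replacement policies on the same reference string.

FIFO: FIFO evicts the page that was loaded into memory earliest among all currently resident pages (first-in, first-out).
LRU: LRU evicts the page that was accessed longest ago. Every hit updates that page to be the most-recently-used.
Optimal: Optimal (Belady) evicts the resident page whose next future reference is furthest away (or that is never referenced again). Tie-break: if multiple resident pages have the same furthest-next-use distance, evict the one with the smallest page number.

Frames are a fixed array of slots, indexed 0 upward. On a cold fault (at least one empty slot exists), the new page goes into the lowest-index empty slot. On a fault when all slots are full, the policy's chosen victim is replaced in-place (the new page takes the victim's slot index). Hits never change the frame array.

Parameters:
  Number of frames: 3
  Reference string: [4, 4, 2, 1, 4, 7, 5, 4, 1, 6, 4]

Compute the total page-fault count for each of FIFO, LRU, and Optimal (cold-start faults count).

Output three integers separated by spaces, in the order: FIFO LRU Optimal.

--- FIFO ---
  step 0: ref 4 -> FAULT, frames=[4,-,-] (faults so far: 1)
  step 1: ref 4 -> HIT, frames=[4,-,-] (faults so far: 1)
  step 2: ref 2 -> FAULT, frames=[4,2,-] (faults so far: 2)
  step 3: ref 1 -> FAULT, frames=[4,2,1] (faults so far: 3)
  step 4: ref 4 -> HIT, frames=[4,2,1] (faults so far: 3)
  step 5: ref 7 -> FAULT, evict 4, frames=[7,2,1] (faults so far: 4)
  step 6: ref 5 -> FAULT, evict 2, frames=[7,5,1] (faults so far: 5)
  step 7: ref 4 -> FAULT, evict 1, frames=[7,5,4] (faults so far: 6)
  step 8: ref 1 -> FAULT, evict 7, frames=[1,5,4] (faults so far: 7)
  step 9: ref 6 -> FAULT, evict 5, frames=[1,6,4] (faults so far: 8)
  step 10: ref 4 -> HIT, frames=[1,6,4] (faults so far: 8)
  FIFO total faults: 8
--- LRU ---
  step 0: ref 4 -> FAULT, frames=[4,-,-] (faults so far: 1)
  step 1: ref 4 -> HIT, frames=[4,-,-] (faults so far: 1)
  step 2: ref 2 -> FAULT, frames=[4,2,-] (faults so far: 2)
  step 3: ref 1 -> FAULT, frames=[4,2,1] (faults so far: 3)
  step 4: ref 4 -> HIT, frames=[4,2,1] (faults so far: 3)
  step 5: ref 7 -> FAULT, evict 2, frames=[4,7,1] (faults so far: 4)
  step 6: ref 5 -> FAULT, evict 1, frames=[4,7,5] (faults so far: 5)
  step 7: ref 4 -> HIT, frames=[4,7,5] (faults so far: 5)
  step 8: ref 1 -> FAULT, evict 7, frames=[4,1,5] (faults so far: 6)
  step 9: ref 6 -> FAULT, evict 5, frames=[4,1,6] (faults so far: 7)
  step 10: ref 4 -> HIT, frames=[4,1,6] (faults so far: 7)
  LRU total faults: 7
--- Optimal ---
  step 0: ref 4 -> FAULT, frames=[4,-,-] (faults so far: 1)
  step 1: ref 4 -> HIT, frames=[4,-,-] (faults so far: 1)
  step 2: ref 2 -> FAULT, frames=[4,2,-] (faults so far: 2)
  step 3: ref 1 -> FAULT, frames=[4,2,1] (faults so far: 3)
  step 4: ref 4 -> HIT, frames=[4,2,1] (faults so far: 3)
  step 5: ref 7 -> FAULT, evict 2, frames=[4,7,1] (faults so far: 4)
  step 6: ref 5 -> FAULT, evict 7, frames=[4,5,1] (faults so far: 5)
  step 7: ref 4 -> HIT, frames=[4,5,1] (faults so far: 5)
  step 8: ref 1 -> HIT, frames=[4,5,1] (faults so far: 5)
  step 9: ref 6 -> FAULT, evict 1, frames=[4,5,6] (faults so far: 6)
  step 10: ref 4 -> HIT, frames=[4,5,6] (faults so far: 6)
  Optimal total faults: 6

Answer: 8 7 6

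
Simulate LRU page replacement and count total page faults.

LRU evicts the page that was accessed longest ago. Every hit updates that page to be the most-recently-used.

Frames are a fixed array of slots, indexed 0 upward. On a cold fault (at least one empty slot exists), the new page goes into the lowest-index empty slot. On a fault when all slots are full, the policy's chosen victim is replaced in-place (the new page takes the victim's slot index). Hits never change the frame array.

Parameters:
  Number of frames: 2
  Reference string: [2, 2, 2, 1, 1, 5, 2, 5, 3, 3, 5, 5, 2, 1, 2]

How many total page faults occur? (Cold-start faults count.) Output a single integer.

Step 0: ref 2 → FAULT, frames=[2,-]
Step 1: ref 2 → HIT, frames=[2,-]
Step 2: ref 2 → HIT, frames=[2,-]
Step 3: ref 1 → FAULT, frames=[2,1]
Step 4: ref 1 → HIT, frames=[2,1]
Step 5: ref 5 → FAULT (evict 2), frames=[5,1]
Step 6: ref 2 → FAULT (evict 1), frames=[5,2]
Step 7: ref 5 → HIT, frames=[5,2]
Step 8: ref 3 → FAULT (evict 2), frames=[5,3]
Step 9: ref 3 → HIT, frames=[5,3]
Step 10: ref 5 → HIT, frames=[5,3]
Step 11: ref 5 → HIT, frames=[5,3]
Step 12: ref 2 → FAULT (evict 3), frames=[5,2]
Step 13: ref 1 → FAULT (evict 5), frames=[1,2]
Step 14: ref 2 → HIT, frames=[1,2]
Total faults: 7

Answer: 7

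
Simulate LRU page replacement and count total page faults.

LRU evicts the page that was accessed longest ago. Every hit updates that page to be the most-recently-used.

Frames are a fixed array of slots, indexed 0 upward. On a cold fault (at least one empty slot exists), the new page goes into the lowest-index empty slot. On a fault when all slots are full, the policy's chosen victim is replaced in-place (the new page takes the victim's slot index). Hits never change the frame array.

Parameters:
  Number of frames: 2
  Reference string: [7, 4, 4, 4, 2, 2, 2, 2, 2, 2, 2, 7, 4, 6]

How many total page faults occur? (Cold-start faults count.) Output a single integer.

Answer: 6

Derivation:
Step 0: ref 7 → FAULT, frames=[7,-]
Step 1: ref 4 → FAULT, frames=[7,4]
Step 2: ref 4 → HIT, frames=[7,4]
Step 3: ref 4 → HIT, frames=[7,4]
Step 4: ref 2 → FAULT (evict 7), frames=[2,4]
Step 5: ref 2 → HIT, frames=[2,4]
Step 6: ref 2 → HIT, frames=[2,4]
Step 7: ref 2 → HIT, frames=[2,4]
Step 8: ref 2 → HIT, frames=[2,4]
Step 9: ref 2 → HIT, frames=[2,4]
Step 10: ref 2 → HIT, frames=[2,4]
Step 11: ref 7 → FAULT (evict 4), frames=[2,7]
Step 12: ref 4 → FAULT (evict 2), frames=[4,7]
Step 13: ref 6 → FAULT (evict 7), frames=[4,6]
Total faults: 6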